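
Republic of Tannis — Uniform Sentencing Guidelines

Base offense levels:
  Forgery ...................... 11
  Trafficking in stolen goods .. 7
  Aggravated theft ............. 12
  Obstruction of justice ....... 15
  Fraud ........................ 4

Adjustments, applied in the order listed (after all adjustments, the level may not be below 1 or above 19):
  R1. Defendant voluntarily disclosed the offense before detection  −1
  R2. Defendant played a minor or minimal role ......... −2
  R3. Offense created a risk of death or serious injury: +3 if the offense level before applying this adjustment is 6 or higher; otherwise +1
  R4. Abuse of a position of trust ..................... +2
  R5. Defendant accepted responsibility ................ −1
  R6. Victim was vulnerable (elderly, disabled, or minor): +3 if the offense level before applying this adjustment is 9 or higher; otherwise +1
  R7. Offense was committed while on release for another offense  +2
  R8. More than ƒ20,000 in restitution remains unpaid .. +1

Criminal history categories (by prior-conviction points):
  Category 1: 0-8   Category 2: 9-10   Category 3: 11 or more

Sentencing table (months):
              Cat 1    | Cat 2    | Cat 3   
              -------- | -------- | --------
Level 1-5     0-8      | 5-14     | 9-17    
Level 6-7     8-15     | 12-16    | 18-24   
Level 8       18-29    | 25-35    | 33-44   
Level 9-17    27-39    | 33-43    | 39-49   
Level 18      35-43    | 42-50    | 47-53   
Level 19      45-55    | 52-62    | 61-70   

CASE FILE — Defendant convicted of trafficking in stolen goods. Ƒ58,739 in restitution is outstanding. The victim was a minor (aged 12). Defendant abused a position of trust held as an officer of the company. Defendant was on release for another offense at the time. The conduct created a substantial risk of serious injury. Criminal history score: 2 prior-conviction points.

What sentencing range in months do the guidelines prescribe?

Base offense level for trafficking in stolen goods: 7.
R2 does not apply.
R3 applies (level before this adjustment is 7 ≥ 6, so +3): 7 + 3 = 10.
R4 applies: 10 + 2 = 12.
R5 does not apply.
R6 applies (level before this adjustment is 12 ≥ 9, so +3): 12 + 3 = 15.
R7 applies: 15 + 2 = 17.
R8 applies: 17 + 1 = 18.
Final offense level: 18.
Criminal history: 2 prior points → Category 1 (0-8).
Level 18 falls in the 18 band.
Grid: Level 18 × Category 1 = 35-43 months.

35-43 months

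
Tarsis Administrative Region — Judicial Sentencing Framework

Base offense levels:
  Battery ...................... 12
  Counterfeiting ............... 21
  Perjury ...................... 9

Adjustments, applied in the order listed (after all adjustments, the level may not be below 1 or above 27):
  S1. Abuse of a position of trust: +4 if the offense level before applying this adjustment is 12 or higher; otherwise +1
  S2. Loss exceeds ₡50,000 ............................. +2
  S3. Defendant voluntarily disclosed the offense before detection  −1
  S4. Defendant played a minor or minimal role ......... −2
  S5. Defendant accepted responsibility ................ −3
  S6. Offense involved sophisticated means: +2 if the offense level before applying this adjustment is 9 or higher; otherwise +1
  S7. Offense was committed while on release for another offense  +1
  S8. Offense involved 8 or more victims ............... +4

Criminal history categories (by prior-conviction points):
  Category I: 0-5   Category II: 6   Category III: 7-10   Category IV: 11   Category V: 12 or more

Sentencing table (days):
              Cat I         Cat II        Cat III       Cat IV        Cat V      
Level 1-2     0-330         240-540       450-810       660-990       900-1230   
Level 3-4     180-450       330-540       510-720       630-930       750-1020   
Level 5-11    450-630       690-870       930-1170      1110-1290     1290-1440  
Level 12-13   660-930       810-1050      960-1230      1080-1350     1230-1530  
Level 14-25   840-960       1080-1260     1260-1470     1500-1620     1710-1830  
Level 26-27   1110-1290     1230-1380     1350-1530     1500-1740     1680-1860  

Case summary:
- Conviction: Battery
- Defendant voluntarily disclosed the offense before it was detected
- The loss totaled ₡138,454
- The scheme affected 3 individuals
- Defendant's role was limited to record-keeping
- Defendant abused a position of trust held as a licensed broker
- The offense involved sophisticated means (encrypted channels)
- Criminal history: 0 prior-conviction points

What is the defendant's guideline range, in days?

Base offense level for battery: 12.
S1 applies (level before this adjustment is 12 ≥ 12, so +4): 12 + 4 = 16.
S2 applies: 16 + 2 = 18.
S3 applies: 18 − 1 = 17.
S4 applies: 17 − 2 = 15.
S5 does not apply.
S6 applies (level before this adjustment is 15 ≥ 9, so +2): 15 + 2 = 17.
S8 does not apply.
Final offense level: 17.
Criminal history: 0 prior points → Category I (0-5).
Level 17 falls in the 14-25 band.
Grid: Level 14-25 × Category I = 840-960 days.

840-960 days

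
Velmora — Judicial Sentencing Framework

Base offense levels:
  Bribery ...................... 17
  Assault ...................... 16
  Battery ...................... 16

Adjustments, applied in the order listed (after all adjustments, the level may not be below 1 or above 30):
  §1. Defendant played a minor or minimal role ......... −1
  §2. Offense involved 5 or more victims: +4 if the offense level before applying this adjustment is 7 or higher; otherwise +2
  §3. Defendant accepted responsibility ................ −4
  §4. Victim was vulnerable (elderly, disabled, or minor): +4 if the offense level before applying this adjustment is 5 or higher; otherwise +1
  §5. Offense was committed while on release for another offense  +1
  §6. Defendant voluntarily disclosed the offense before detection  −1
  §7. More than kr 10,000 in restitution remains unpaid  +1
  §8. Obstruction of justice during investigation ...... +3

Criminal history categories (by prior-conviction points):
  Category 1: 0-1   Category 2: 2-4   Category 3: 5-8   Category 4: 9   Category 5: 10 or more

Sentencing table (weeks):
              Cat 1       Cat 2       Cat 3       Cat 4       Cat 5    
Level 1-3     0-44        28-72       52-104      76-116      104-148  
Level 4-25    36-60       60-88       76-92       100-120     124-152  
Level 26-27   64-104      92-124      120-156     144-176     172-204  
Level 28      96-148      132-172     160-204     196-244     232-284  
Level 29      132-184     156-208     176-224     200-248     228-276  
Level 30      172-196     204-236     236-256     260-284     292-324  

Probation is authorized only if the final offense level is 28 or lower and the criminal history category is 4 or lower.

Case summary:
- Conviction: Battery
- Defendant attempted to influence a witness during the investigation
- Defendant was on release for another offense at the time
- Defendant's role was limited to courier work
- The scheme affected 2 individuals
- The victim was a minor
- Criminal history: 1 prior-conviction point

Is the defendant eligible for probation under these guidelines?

Base offense level for battery: 16.
§1 applies: 16 − 1 = 15.
§3 does not apply.
§4 applies (level before this adjustment is 15 ≥ 5, so +4): 15 + 4 = 19.
§5 applies: 19 + 1 = 20.
§6 does not apply.
§7 does not apply.
§8 applies: 20 + 3 = 23.
Final offense level: 23.
Criminal history: 1 prior point → Category 1 (0-1).
Level 23 falls in the 4-25 band.
Grid: Level 4-25 × Category 1 = 36-60 weeks.
Probation check: level 23 ≤ 28 and category 1 ≤ 4 → eligible.

Yes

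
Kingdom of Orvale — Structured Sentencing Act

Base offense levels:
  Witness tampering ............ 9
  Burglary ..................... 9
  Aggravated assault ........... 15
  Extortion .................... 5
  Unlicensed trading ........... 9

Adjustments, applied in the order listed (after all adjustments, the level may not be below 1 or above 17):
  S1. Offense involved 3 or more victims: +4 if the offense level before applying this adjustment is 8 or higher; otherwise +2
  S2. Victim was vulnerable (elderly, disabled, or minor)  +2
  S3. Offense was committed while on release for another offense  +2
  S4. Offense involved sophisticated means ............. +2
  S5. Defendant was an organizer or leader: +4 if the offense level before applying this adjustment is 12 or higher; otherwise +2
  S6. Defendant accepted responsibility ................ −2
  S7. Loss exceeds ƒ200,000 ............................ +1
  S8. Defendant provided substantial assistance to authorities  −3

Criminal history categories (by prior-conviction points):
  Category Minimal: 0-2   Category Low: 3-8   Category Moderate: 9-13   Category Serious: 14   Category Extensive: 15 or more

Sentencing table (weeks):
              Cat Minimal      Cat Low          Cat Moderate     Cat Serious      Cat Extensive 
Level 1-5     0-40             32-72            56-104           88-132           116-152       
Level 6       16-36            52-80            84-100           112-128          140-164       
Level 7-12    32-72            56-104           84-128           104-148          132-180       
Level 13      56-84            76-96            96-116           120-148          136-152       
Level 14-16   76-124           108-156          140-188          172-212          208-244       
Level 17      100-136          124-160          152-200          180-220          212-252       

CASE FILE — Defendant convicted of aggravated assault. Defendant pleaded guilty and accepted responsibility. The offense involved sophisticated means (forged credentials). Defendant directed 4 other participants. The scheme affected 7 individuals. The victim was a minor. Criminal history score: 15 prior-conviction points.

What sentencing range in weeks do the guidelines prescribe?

Base offense level for aggravated assault: 15.
S1 applies (level before this adjustment is 15 ≥ 8, so +4): 15 + 4 = 19.
S2 applies: 19 + 2 = 21.
S4 applies: 21 + 2 = 23.
S5 applies (level before this adjustment is 23 ≥ 12, so +4): 23 + 4 = 27.
S6 applies: 27 − 2 = 25.
S7 does not apply.
Level 25 exceeds the maximum of 17; capped at 17.
Final offense level: 17.
Criminal history: 15 prior points → Category Extensive (15+).
Level 17 falls in the 17 band.
Grid: Level 17 × Category Extensive = 212-252 weeks.

212-252 weeks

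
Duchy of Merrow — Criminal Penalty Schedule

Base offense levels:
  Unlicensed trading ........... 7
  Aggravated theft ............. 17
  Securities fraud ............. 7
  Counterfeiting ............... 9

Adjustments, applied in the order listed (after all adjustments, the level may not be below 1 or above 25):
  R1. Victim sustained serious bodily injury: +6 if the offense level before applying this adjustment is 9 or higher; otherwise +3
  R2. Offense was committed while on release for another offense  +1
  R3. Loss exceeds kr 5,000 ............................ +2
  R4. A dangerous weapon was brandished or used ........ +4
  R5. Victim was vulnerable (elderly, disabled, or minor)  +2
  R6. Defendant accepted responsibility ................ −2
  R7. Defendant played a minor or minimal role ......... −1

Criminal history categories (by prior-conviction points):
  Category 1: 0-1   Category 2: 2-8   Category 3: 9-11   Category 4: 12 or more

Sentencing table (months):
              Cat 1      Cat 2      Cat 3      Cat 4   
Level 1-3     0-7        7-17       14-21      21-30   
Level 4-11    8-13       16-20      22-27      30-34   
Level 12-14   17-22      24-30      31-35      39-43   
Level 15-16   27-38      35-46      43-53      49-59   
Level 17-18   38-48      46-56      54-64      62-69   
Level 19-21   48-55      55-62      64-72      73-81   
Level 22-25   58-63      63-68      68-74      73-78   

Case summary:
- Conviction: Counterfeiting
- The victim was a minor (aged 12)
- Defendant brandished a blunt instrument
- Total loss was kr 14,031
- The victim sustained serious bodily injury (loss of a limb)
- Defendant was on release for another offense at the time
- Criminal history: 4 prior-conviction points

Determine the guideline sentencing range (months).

Base offense level for counterfeiting: 9.
R1 applies (level before this adjustment is 9 ≥ 9, so +6): 9 + 6 = 15.
R2 applies: 15 + 1 = 16.
R3 applies: 16 + 2 = 18.
R4 applies: 18 + 4 = 22.
R5 applies: 22 + 2 = 24.
R7 does not apply.
Final offense level: 24.
Criminal history: 4 prior points → Category 2 (2-8).
Level 24 falls in the 22-25 band.
Grid: Level 22-25 × Category 2 = 63-68 months.

63-68 months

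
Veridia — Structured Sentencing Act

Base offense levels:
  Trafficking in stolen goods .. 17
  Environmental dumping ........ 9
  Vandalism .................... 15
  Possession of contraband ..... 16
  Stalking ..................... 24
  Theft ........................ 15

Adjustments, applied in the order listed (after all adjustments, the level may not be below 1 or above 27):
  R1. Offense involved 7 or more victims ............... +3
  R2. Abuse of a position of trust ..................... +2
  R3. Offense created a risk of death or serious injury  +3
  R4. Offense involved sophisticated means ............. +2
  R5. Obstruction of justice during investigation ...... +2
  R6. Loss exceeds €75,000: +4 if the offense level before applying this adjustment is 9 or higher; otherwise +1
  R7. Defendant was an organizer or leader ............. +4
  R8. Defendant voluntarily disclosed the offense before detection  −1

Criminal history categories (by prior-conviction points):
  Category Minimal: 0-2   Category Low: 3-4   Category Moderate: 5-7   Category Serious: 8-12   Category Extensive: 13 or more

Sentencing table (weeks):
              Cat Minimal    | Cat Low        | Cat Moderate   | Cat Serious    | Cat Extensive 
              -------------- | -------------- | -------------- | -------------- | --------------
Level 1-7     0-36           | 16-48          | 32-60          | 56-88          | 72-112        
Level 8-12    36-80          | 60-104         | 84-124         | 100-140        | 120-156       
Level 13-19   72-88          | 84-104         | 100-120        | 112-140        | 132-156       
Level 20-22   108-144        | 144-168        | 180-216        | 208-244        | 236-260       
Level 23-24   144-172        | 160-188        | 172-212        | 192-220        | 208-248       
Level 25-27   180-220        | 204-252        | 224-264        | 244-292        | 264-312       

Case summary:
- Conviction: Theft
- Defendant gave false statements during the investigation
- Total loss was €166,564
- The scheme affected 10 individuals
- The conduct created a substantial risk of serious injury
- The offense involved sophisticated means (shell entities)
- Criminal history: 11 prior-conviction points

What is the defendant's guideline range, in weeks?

Base offense level for theft: 15.
R1 applies: 15 + 3 = 18.
R2 does not apply.
R3 applies: 18 + 3 = 21.
R4 applies: 21 + 2 = 23.
R5 applies: 23 + 2 = 25.
R6 applies (level before this adjustment is 25 ≥ 9, so +4): 25 + 4 = 29.
R7 does not apply.
R8 does not apply.
Level 29 exceeds the maximum of 27; capped at 27.
Final offense level: 27.
Criminal history: 11 prior points → Category Serious (8-12).
Level 27 falls in the 25-27 band.
Grid: Level 25-27 × Category Serious = 244-292 weeks.

244-292 weeks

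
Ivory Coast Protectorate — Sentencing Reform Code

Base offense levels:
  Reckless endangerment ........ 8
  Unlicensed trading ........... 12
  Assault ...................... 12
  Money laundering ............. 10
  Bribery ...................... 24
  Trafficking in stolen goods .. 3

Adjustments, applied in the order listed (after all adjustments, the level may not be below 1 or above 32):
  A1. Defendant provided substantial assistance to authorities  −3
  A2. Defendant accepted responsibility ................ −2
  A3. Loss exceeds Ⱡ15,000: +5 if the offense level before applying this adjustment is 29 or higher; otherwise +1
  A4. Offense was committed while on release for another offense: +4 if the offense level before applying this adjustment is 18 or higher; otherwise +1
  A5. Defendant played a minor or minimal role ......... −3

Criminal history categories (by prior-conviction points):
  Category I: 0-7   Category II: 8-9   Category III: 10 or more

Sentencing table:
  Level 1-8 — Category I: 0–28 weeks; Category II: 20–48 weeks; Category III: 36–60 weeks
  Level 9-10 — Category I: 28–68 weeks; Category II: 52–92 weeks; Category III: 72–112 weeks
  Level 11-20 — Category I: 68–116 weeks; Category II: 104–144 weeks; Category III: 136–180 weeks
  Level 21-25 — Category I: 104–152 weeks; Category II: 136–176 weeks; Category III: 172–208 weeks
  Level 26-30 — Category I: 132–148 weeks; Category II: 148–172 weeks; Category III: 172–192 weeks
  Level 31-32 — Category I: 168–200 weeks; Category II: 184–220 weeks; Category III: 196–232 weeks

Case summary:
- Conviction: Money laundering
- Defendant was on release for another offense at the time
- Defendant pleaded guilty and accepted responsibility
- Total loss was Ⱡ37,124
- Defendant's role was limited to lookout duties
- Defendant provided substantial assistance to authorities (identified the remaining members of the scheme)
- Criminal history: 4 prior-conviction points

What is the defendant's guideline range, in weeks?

Base offense level for money laundering: 10.
A1 applies: 10 − 3 = 7.
A2 applies: 7 − 2 = 5.
A3 applies (level before this adjustment is 5 < 29, so +1): 5 + 1 = 6.
A4 applies (level before this adjustment is 6 < 18, so +1): 6 + 1 = 7.
A5 applies: 7 − 3 = 4.
Final offense level: 4.
Criminal history: 4 prior points → Category I (0-7).
Level 4 falls in the 1-8 band.
Grid: Level 1-8 × Category I = 0-28 weeks.

0-28 weeks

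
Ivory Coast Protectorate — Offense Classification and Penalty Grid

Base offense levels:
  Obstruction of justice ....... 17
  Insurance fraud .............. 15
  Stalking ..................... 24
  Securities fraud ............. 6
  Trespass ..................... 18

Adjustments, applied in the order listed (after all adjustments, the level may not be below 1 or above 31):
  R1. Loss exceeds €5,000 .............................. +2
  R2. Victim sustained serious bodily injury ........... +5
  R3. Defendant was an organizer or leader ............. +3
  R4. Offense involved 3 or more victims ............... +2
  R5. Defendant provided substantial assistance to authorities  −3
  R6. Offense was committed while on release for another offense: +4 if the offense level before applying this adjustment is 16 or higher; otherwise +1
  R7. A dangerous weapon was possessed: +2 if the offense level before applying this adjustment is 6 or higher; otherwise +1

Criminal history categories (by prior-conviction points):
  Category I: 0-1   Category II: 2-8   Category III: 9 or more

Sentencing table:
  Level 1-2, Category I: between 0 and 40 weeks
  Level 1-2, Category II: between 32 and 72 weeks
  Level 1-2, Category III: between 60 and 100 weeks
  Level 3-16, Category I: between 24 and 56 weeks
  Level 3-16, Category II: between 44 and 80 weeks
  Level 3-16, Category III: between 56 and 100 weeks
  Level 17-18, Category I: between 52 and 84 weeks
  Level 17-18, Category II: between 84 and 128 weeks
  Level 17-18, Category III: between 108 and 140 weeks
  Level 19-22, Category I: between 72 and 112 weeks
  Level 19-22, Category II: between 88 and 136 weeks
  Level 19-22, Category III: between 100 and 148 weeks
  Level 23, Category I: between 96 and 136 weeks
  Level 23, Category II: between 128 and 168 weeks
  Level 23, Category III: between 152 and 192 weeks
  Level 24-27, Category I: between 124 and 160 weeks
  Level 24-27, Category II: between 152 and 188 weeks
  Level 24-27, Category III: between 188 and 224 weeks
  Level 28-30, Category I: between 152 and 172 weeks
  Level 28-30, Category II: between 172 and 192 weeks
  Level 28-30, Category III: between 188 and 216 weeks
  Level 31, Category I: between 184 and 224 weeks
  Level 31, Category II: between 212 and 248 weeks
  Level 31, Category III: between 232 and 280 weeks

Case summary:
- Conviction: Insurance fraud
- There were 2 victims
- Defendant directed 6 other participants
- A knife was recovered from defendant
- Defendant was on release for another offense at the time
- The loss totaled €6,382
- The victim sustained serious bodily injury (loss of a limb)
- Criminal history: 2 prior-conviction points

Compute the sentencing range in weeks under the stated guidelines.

212-248 weeks

Base offense level for insurance fraud: 15.
R1 applies: 15 + 2 = 17.
R2 applies: 17 + 5 = 22.
R3 applies: 22 + 3 = 25.
R4 does not apply.
R5 does not apply.
R6 applies (level before this adjustment is 25 ≥ 16, so +4): 25 + 4 = 29.
R7 applies (level before this adjustment is 29 ≥ 6, so +2): 29 + 2 = 31.
Final offense level: 31.
Criminal history: 2 prior points → Category II (2-8).
Level 31 falls in the 31 band.
Grid: Level 31 × Category II = 212-248 weeks.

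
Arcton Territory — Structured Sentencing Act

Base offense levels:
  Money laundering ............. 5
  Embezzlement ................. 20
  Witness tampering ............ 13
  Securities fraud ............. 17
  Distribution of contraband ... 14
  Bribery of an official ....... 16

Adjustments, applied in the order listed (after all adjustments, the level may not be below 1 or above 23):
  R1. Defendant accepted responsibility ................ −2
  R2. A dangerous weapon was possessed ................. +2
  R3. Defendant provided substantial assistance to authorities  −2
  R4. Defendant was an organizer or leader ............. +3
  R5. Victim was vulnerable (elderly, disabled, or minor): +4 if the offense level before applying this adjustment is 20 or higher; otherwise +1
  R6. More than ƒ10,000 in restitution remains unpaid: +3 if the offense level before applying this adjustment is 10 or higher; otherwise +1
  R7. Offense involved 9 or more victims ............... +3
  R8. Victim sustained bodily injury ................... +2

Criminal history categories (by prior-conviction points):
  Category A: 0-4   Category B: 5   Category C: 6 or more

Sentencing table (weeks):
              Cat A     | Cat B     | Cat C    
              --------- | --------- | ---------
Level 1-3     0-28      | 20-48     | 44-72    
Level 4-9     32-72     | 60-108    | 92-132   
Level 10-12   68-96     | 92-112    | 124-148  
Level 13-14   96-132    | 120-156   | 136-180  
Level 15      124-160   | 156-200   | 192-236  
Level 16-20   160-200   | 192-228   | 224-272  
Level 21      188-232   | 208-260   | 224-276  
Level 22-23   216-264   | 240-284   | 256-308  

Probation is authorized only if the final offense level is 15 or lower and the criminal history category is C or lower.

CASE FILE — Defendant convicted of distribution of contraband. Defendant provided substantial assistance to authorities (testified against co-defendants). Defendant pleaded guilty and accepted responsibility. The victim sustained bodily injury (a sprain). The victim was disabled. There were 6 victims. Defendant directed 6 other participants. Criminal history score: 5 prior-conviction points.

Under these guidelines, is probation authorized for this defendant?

Base offense level for distribution of contraband: 14.
R1 applies: 14 − 2 = 12.
R2 does not apply.
R3 applies: 12 − 2 = 10.
R4 applies: 10 + 3 = 13.
R5 applies (level before this adjustment is 13 < 20, so +1): 13 + 1 = 14.
R6 does not apply.
R7 does not apply.
R8 applies: 14 + 2 = 16.
Final offense level: 16.
Criminal history: 5 prior points → Category B (5).
Level 16 falls in the 16-20 band.
Grid: Level 16-20 × Category B = 192-228 weeks.
Probation check: level 16 > 15 and category B ≤ C → not eligible.

No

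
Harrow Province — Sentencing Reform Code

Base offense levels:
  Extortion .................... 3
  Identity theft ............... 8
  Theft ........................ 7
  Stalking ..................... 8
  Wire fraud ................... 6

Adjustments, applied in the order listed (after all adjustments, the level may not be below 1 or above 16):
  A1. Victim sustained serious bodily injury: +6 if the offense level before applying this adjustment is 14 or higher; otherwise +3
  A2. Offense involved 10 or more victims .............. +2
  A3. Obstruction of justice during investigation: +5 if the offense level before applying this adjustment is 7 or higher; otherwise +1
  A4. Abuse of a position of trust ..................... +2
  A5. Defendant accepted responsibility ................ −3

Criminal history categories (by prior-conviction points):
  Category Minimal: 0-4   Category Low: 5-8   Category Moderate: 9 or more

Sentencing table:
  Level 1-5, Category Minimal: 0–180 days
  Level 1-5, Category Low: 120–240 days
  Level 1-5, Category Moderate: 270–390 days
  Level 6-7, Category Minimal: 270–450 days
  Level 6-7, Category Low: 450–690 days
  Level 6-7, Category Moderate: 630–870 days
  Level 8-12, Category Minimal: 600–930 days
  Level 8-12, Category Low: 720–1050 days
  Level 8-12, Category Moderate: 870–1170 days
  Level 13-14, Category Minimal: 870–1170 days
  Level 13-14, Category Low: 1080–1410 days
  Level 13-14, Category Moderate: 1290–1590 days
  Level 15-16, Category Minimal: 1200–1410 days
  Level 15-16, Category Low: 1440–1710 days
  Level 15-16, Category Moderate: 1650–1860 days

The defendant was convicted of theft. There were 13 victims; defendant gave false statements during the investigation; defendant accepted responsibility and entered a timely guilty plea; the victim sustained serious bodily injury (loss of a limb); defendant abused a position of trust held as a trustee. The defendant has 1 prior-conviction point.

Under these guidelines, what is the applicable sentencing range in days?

Base offense level for theft: 7.
A1 applies (level before this adjustment is 7 < 14, so +3): 7 + 3 = 10.
A2 applies: 10 + 2 = 12.
A3 applies (level before this adjustment is 12 ≥ 7, so +5): 12 + 5 = 17.
A4 applies: 17 + 2 = 19.
A5 applies: 19 − 3 = 16.
Final offense level: 16.
Criminal history: 1 prior point → Category Minimal (0-4).
Level 16 falls in the 15-16 band.
Grid: Level 15-16 × Category Minimal = 1200-1410 days.

1200-1410 days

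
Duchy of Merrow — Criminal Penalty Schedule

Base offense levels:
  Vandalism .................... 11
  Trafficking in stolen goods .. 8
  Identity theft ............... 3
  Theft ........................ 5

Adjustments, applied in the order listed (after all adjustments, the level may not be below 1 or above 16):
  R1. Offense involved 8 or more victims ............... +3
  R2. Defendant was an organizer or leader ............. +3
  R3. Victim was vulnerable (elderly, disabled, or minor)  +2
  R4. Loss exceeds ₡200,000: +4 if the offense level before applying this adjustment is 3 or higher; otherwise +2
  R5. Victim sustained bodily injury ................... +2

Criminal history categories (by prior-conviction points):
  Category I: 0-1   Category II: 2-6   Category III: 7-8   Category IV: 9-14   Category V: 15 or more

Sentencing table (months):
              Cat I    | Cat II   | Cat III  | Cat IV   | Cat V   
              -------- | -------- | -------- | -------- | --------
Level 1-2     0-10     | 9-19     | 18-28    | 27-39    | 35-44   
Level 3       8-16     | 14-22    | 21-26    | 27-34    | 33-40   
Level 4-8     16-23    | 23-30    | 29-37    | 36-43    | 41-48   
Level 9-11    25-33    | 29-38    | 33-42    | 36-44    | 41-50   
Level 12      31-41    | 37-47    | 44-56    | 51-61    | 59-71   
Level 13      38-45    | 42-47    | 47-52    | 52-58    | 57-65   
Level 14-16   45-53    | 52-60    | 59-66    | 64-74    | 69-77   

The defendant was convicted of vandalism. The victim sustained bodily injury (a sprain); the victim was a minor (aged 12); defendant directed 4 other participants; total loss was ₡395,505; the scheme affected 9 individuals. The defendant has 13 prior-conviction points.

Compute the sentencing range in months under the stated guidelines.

64-74 months

Base offense level for vandalism: 11.
R1 applies: 11 + 3 = 14.
R2 applies: 14 + 3 = 17.
R3 applies: 17 + 2 = 19.
R4 applies (level before this adjustment is 19 ≥ 3, so +4): 19 + 4 = 23.
R5 applies: 23 + 2 = 25.
Level 25 exceeds the maximum of 16; capped at 16.
Final offense level: 16.
Criminal history: 13 prior points → Category IV (9-14).
Level 16 falls in the 14-16 band.
Grid: Level 14-16 × Category IV = 64-74 months.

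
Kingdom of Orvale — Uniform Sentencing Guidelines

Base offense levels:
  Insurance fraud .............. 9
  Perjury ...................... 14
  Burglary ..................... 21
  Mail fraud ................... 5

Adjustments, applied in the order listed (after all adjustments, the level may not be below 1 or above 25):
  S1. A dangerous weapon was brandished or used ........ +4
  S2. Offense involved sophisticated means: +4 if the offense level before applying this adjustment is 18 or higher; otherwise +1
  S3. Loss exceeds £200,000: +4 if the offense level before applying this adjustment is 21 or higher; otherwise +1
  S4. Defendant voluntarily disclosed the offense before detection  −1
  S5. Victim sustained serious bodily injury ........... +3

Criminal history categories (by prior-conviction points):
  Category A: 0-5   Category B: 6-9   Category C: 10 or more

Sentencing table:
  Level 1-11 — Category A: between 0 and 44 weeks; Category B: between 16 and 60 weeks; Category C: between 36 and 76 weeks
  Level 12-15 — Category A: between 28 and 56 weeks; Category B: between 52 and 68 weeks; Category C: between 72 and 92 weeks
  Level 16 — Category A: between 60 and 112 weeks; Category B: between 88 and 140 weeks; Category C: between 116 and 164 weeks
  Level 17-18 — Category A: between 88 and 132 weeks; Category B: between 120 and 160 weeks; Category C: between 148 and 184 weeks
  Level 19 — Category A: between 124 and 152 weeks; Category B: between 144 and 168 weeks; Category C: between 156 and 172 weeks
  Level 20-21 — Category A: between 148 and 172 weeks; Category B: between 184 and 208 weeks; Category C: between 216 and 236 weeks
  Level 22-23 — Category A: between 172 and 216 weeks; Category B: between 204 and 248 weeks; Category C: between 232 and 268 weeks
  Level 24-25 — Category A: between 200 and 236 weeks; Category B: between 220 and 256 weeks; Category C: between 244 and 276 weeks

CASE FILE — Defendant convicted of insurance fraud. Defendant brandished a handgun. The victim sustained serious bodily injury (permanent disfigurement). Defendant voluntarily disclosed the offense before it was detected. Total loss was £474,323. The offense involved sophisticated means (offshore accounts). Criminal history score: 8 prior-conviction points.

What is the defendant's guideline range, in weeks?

Base offense level for insurance fraud: 9.
S1 applies: 9 + 4 = 13.
S2 applies (level before this adjustment is 13 < 18, so +1): 13 + 1 = 14.
S3 applies (level before this adjustment is 14 < 21, so +1): 14 + 1 = 15.
S4 applies: 15 − 1 = 14.
S5 applies: 14 + 3 = 17.
Final offense level: 17.
Criminal history: 8 prior points → Category B (6-9).
Level 17 falls in the 17-18 band.
Grid: Level 17-18 × Category B = 120-160 weeks.

120-160 weeks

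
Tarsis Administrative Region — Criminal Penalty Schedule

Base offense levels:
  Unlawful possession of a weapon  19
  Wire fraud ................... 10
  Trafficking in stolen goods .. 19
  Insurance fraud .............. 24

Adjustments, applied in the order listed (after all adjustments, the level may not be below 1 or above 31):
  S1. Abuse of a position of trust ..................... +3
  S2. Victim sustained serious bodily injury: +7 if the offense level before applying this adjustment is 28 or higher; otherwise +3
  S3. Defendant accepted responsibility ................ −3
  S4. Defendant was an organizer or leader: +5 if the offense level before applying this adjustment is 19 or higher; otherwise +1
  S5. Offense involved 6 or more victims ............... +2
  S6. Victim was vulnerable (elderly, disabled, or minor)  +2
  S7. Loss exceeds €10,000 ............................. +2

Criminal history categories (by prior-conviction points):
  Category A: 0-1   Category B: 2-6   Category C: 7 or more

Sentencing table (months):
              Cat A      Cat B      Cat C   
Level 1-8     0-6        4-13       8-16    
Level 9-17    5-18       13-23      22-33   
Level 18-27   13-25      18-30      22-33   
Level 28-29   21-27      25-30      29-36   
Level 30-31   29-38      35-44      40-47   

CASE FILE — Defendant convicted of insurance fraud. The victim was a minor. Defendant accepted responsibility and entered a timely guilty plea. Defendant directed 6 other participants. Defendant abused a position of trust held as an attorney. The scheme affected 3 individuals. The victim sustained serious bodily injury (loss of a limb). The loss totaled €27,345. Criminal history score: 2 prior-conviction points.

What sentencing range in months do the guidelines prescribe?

35-44 months

Base offense level for insurance fraud: 24.
S1 applies: 24 + 3 = 27.
S2 applies (level before this adjustment is 27 < 28, so +3): 27 + 3 = 30.
S3 applies: 30 − 3 = 27.
S4 applies (level before this adjustment is 27 ≥ 19, so +5): 27 + 5 = 32.
S6 applies: 32 + 2 = 34.
S7 applies: 34 + 2 = 36.
Level 36 exceeds the maximum of 31; capped at 31.
Final offense level: 31.
Criminal history: 2 prior points → Category B (2-6).
Level 31 falls in the 30-31 band.
Grid: Level 30-31 × Category B = 35-44 months.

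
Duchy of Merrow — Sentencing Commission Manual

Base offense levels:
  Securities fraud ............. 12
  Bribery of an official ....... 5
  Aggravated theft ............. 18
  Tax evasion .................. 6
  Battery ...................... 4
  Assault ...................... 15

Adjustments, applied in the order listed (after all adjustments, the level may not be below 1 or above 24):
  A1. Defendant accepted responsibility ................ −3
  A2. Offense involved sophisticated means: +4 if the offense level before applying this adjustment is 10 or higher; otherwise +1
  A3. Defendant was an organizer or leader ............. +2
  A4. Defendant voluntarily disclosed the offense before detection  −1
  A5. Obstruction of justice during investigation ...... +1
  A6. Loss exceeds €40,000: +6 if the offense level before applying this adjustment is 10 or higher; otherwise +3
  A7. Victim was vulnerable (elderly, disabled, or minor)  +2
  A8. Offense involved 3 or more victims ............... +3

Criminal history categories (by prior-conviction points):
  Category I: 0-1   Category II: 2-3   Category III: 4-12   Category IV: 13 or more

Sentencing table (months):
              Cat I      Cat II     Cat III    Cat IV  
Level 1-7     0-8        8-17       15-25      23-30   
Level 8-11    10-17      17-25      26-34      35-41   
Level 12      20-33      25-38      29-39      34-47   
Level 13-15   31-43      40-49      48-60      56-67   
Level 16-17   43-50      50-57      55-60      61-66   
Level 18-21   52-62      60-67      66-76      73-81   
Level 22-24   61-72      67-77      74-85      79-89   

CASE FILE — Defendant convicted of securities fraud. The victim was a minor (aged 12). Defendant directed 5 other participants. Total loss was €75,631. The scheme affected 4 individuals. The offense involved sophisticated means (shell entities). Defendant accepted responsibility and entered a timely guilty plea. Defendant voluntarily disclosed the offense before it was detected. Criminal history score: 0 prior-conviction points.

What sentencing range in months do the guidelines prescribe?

61-72 months

Base offense level for securities fraud: 12.
A1 applies: 12 − 3 = 9.
A2 applies (level before this adjustment is 9 < 10, so +1): 9 + 1 = 10.
A3 applies: 10 + 2 = 12.
A4 applies: 12 − 1 = 11.
A6 applies (level before this adjustment is 11 ≥ 10, so +6): 11 + 6 = 17.
A7 applies: 17 + 2 = 19.
A8 applies: 19 + 3 = 22.
Final offense level: 22.
Criminal history: 0 prior points → Category I (0-1).
Level 22 falls in the 22-24 band.
Grid: Level 22-24 × Category I = 61-72 months.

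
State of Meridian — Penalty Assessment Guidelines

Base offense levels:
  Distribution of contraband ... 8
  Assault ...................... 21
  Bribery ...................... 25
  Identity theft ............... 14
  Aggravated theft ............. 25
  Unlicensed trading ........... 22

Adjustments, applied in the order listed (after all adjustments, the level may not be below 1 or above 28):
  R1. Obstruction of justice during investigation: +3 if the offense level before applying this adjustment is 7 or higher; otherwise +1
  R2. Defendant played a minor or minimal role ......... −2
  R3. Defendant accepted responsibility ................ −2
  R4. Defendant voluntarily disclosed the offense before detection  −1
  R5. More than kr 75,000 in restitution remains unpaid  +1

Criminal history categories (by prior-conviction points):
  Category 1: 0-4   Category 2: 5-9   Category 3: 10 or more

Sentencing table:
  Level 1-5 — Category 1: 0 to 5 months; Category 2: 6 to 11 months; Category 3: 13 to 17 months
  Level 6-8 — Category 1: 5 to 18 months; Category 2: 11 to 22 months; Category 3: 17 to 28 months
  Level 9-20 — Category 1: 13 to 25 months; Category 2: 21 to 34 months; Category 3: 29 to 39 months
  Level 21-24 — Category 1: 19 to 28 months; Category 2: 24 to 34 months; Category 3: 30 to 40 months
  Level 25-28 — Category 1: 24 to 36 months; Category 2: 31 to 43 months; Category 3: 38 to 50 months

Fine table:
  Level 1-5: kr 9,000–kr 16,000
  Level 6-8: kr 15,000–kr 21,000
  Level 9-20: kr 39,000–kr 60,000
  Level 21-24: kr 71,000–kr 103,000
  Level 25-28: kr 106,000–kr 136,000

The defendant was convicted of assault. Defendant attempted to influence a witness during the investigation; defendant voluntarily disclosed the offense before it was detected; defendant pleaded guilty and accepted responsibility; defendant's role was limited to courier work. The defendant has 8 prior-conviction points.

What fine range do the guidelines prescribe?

kr 39,000–kr 60,000

Base offense level for assault: 21.
R1 applies (level before this adjustment is 21 ≥ 7, so +3): 21 + 3 = 24.
R2 applies: 24 − 2 = 22.
R3 applies: 22 − 2 = 20.
R4 applies: 20 − 1 = 19.
R5 does not apply.
Final offense level: 19.
Level 19 falls in the 9-20 band.
Fine table: Level 9-20 → kr 39,000–kr 60,000.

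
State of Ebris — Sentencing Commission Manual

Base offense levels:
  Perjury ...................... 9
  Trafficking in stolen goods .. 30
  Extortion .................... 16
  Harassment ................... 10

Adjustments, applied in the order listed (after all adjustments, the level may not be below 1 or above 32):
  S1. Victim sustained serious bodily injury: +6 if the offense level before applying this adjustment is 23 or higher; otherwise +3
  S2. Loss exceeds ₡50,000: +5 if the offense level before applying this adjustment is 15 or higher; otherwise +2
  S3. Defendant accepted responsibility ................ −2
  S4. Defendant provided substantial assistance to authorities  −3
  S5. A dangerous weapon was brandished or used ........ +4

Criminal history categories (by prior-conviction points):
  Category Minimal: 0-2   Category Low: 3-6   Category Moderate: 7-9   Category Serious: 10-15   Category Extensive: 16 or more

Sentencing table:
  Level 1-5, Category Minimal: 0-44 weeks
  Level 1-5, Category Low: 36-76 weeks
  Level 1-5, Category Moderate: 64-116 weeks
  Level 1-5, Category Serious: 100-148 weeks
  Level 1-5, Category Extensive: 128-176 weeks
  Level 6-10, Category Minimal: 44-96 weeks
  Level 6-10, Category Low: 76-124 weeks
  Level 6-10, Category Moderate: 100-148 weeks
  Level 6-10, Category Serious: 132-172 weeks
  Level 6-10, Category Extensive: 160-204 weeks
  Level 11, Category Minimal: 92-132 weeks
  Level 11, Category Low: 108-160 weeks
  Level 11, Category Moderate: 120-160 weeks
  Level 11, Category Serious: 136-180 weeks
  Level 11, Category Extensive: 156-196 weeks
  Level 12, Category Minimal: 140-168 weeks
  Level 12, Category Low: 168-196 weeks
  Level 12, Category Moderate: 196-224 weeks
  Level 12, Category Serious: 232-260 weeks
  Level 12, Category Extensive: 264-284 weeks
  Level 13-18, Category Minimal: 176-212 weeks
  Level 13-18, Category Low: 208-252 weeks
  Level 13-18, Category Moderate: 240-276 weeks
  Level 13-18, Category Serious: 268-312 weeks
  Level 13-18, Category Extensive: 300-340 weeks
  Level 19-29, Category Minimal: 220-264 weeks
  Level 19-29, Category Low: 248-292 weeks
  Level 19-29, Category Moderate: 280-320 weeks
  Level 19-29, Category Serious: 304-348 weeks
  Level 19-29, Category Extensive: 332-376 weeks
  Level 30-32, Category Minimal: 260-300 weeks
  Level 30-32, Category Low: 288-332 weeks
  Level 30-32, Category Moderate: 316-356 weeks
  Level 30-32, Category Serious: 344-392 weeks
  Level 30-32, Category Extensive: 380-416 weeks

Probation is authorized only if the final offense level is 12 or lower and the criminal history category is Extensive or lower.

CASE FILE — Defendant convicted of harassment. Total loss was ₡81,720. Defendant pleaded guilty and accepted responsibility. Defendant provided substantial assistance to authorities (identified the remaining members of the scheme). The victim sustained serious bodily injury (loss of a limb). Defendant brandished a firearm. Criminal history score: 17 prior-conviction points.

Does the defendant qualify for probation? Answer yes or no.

No

Base offense level for harassment: 10.
S1 applies (level before this adjustment is 10 < 23, so +3): 10 + 3 = 13.
S2 applies (level before this adjustment is 13 < 15, so +2): 13 + 2 = 15.
S3 applies: 15 − 2 = 13.
S4 applies: 13 − 3 = 10.
S5 applies: 10 + 4 = 14.
Final offense level: 14.
Criminal history: 17 prior points → Category Extensive (16+).
Level 14 falls in the 13-18 band.
Grid: Level 13-18 × Category Extensive = 300-340 weeks.
Probation check: level 14 > 12 and category Extensive ≤ Extensive → not eligible.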